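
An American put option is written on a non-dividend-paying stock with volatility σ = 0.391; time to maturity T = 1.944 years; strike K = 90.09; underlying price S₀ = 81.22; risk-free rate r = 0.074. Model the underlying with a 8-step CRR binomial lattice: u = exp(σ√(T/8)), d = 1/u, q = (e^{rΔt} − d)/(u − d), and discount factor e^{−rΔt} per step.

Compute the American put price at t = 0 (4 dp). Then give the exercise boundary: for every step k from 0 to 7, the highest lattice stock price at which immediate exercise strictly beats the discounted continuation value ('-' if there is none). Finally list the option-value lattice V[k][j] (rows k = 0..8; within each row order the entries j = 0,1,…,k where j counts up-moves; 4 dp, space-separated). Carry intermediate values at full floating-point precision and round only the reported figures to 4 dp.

Δt=0.24300  u=1.21257  d=0.82469  q=0.49874  discount=0.98218
step 8 (expiry): payoffs max(K−S,0) = 72.7119 64.5384 52.5207 34.8507 8.8700 0.0000 0.0000 0.0000 0.0000
step 7: (k=7,j=0): S=21.0722, (K−S)⁺=69.0178, hold=67.4122 ⇒ V=69.0178 exercise | (k=7,j=1): S=30.9832, (K−S)⁺=59.1068, hold=57.5013 ⇒ V=59.1068 exercise | (k=7,j=2): S=45.5555, (K−S)⁺=44.5345, hold=42.9290 ⇒ V=44.5345 exercise | (k=7,j=3): S=66.9816, (K−S)⁺=23.1084, hold=21.5029 ⇒ V=23.1084 exercise | (k=7,j=4): S=98.4851, (K−S)⁺=0.0000, hold=4.3669 ⇒ V=4.3669 continue | (k=7,j=5): S=144.8056, (K−S)⁺=0.0000, hold=0.0000 ⇒ V=0.0000 continue | (k=7,j=6): S=212.9121, (K−S)⁺=0.0000, hold=0.0000 ⇒ V=0.0000 continue | (k=7,j=7): S=313.0511, (K−S)⁺=0.0000, hold=0.0000 ⇒ V=0.0000 continue  boundary S*=66.9816
step 6: (k=6,j=0): S=25.5516, (K−S)⁺=64.5384, hold=62.9329 ⇒ V=64.5384 exercise | (k=6,j=1): S=37.5693, (K−S)⁺=52.5207, hold=50.9152 ⇒ V=52.5207 exercise | (k=6,j=2): S=55.2393, (K−S)⁺=34.8507, hold=33.2452 ⇒ V=34.8507 exercise | (k=6,j=3): S=81.2200, (K−S)⁺=8.8700, hold=13.5160 ⇒ V=13.5160 continue | (k=6,j=4): S=119.4202, (K−S)⁺=0.0000, hold=2.1499 ⇒ V=2.1499 continue | (k=6,j=5): S=175.5872, (K−S)⁺=0.0000, hold=0.0000 ⇒ V=0.0000 continue | (k=6,j=6): S=258.1712, (K−S)⁺=0.0000, hold=0.0000 ⇒ V=0.0000 continue  boundary S*=55.2393
step 5: (k=5,j=0): S=30.9832, (K−S)⁺=59.1068, hold=57.5013 ⇒ V=59.1068 exercise | (k=5,j=1): S=45.5555, (K−S)⁺=44.5345, hold=42.9290 ⇒ V=44.5345 exercise | (k=5,j=2): S=66.9816, (K−S)⁺=23.1084, hold=23.7787 ⇒ V=23.7787 continue | (k=5,j=3): S=98.4851, (K−S)⁺=0.0000, hold=7.7074 ⇒ V=7.7074 continue | (k=5,j=4): S=144.8056, (K−S)⁺=0.0000, hold=1.0585 ⇒ V=1.0585 continue | (k=5,j=5): S=212.9121, (K−S)⁺=0.0000, hold=0.0000 ⇒ V=0.0000 continue  boundary S*=45.5555
step 4: (k=4,j=0): S=37.5693, (K−S)⁺=52.5207, hold=50.9152 ⇒ V=52.5207 exercise | (k=4,j=1): S=55.2393, (K−S)⁺=34.8507, hold=33.5736 ⇒ V=34.8507 exercise | (k=4,j=2): S=81.2200, (K−S)⁺=8.8700, hold=15.4824 ⇒ V=15.4824 continue | (k=4,j=3): S=119.4202, (K−S)⁺=0.0000, hold=4.3131 ⇒ V=4.3131 continue | (k=4,j=4): S=175.5872, (K−S)⁺=0.0000, hold=0.5211 ⇒ V=0.5211 continue  boundary S*=55.2393
step 3: (k=3,j=0): S=45.5555, (K−S)⁺=44.5345, hold=42.9290 ⇒ V=44.5345 exercise | (k=3,j=1): S=66.9816, (K−S)⁺=23.1084, hold=24.7420 ⇒ V=24.7420 continue | (k=3,j=2): S=98.4851, (K−S)⁺=0.0000, hold=9.7351 ⇒ V=9.7351 continue | (k=3,j=3): S=144.8056, (K−S)⁺=0.0000, hold=2.3787 ⇒ V=2.3787 continue  boundary S*=45.5555
step 2: (k=2,j=0): S=55.2393, (K−S)⁺=34.8507, hold=34.0454 ⇒ V=34.8507 exercise | (k=2,j=1): S=81.2200, (K−S)⁺=8.8700, hold=16.9499 ⇒ V=16.9499 continue | (k=2,j=2): S=119.4202, (K−S)⁺=0.0000, hold=5.9581 ⇒ V=5.9581 continue  boundary S*=55.2393
step 1: (k=1,j=0): S=66.9816, (K−S)⁺=23.1084, hold=25.4608 ⇒ V=25.4608 continue | (k=1,j=1): S=98.4851, (K−S)⁺=0.0000, hold=11.2634 ⇒ V=11.2634 continue  boundary S*=-
step 0: (k=0,j=0): S=81.2200, (K−S)⁺=8.8700, hold=18.0524 ⇒ V=18.0524 continue  boundary S*=-

price = 18.0524
boundary = - - 55.2393 45.5555 55.2393 45.5555 55.2393 66.9816
tree:
18.0524
25.4608 11.2634
34.8507 16.9499 5.9581
44.5345 24.7420 9.7351 2.3787
52.5207 34.8507 15.4824 4.3131 0.5211
59.1068 44.5345 23.7787 7.7074 1.0585 0.0000
64.5384 52.5207 34.8507 13.5160 2.1499 0.0000 0.0000
69.0178 59.1068 44.5345 23.1084 4.3669 0.0000 0.0000 0.0000
72.7119 64.5384 52.5207 34.8507 8.8700 0.0000 0.0000 0.0000 0.0000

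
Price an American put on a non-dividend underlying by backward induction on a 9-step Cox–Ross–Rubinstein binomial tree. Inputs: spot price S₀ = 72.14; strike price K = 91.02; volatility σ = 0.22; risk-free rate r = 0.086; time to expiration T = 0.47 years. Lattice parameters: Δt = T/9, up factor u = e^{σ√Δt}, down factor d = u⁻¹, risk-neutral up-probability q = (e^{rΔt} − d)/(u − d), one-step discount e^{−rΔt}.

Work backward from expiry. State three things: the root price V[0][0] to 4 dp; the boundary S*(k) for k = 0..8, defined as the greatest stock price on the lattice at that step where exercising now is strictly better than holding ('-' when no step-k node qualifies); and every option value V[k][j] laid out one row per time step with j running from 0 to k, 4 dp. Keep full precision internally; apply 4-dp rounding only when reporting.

Δt=0.05222  u=1.05156  d=0.95097  q=0.53218  discount=0.99552
step 9 (expiry): payoffs max(K−S,0) = 45.1351 40.2815 34.9145 28.9797 22.4172 15.1605 7.1362 0.0000 0.0000 0.0000
step 8: (k=8,j=0): S=48.2507, (K−S)⁺=42.7693, hold=42.3614 ⇒ V=42.7693 exercise | (k=8,j=1): S=53.3546, (K−S)⁺=37.6654, hold=37.2576 ⇒ V=37.6654 exercise | (k=8,j=2): S=58.9983, (K−S)⁺=32.0217, hold=31.6138 ⇒ V=32.0217 exercise | (k=8,j=3): S=65.2391, (K−S)⁺=25.7809, hold=25.3730 ⇒ V=25.7809 exercise | (k=8,j=4): S=72.1400, (K−S)⁺=18.8800, hold=18.4721 ⇒ V=18.8800 exercise | (k=8,j=5): S=79.7709, (K−S)⁺=11.2491, hold=10.8413 ⇒ V=11.2491 exercise | (k=8,j=6): S=88.2089, (K−S)⁺=2.8111, hold=3.3235 ⇒ V=3.3235 continue | (k=8,j=7): S=97.5395, (K−S)⁺=0.0000, hold=0.0000 ⇒ V=0.0000 continue | (k=8,j=8): S=107.8571, (K−S)⁺=0.0000, hold=0.0000 ⇒ V=0.0000 continue  boundary S*=79.7709
step 7: (k=7,j=0): S=50.7385, (K−S)⁺=40.2815, hold=39.8736 ⇒ V=40.2815 exercise | (k=7,j=1): S=56.1055, (K−S)⁺=34.9145, hold=34.5066 ⇒ V=34.9145 exercise | (k=7,j=2): S=62.0403, (K−S)⁺=28.9797, hold=28.5718 ⇒ V=28.9797 exercise | (k=7,j=3): S=68.6028, (K−S)⁺=22.4172, hold=22.0093 ⇒ V=22.4172 exercise | (k=7,j=4): S=75.8595, (K−S)⁺=15.1605, hold=14.7526 ⇒ V=15.1605 exercise | (k=7,j=5): S=83.8838, (K−S)⁺=7.1362, hold=6.9997 ⇒ V=7.1362 exercise | (k=7,j=6): S=92.7570, (K−S)⁺=0.0000, hold=1.5478 ⇒ V=1.5478 continue | (k=7,j=7): S=102.5686, (K−S)⁺=0.0000, hold=0.0000 ⇒ V=0.0000 continue  boundary S*=83.8838
step 6: (k=6,j=0): S=53.3546, (K−S)⁺=37.6654, hold=37.2576 ⇒ V=37.6654 exercise | (k=6,j=1): S=58.9983, (K−S)⁺=32.0217, hold=31.6138 ⇒ V=32.0217 exercise | (k=6,j=2): S=65.2391, (K−S)⁺=25.7809, hold=25.3730 ⇒ V=25.7809 exercise | (k=6,j=3): S=72.1400, (K−S)⁺=18.8800, hold=18.4721 ⇒ V=18.8800 exercise | (k=6,j=4): S=79.7709, (K−S)⁺=11.2491, hold=10.8413 ⇒ V=11.2491 exercise | (k=6,j=5): S=88.2089, (K−S)⁺=2.8111, hold=4.1435 ⇒ V=4.1435 continue | (k=6,j=6): S=97.5395, (K−S)⁺=0.0000, hold=0.7209 ⇒ V=0.7209 continue  boundary S*=79.7709
step 5: (k=5,j=0): S=56.1055, (K−S)⁺=34.9145, hold=34.5066 ⇒ V=34.9145 exercise | (k=5,j=1): S=62.0403, (K−S)⁺=28.9797, hold=28.5718 ⇒ V=28.9797 exercise | (k=5,j=2): S=68.6028, (K−S)⁺=22.4172, hold=22.0093 ⇒ V=22.4172 exercise | (k=5,j=3): S=75.8595, (K−S)⁺=15.1605, hold=14.7526 ⇒ V=15.1605 exercise | (k=5,j=4): S=83.8838, (K−S)⁺=7.1362, hold=7.4342 ⇒ V=7.4342 continue | (k=5,j=5): S=92.7570, (K−S)⁺=0.0000, hold=2.3116 ⇒ V=2.3116 continue  boundary S*=75.8595
step 4: (k=4,j=0): S=58.9983, (K−S)⁺=32.0217, hold=31.6138 ⇒ V=32.0217 exercise | (k=4,j=1): S=65.2391, (K−S)⁺=25.7809, hold=25.3730 ⇒ V=25.7809 exercise | (k=4,j=2): S=72.1400, (K−S)⁺=18.8800, hold=18.4721 ⇒ V=18.8800 exercise | (k=4,j=3): S=79.7709, (K−S)⁺=11.2491, hold=10.9992 ⇒ V=11.2491 exercise | (k=4,j=4): S=88.2089, (K−S)⁺=2.8111, hold=4.6870 ⇒ V=4.6870 continue  boundary S*=79.7709
step 3: (k=3,j=0): S=62.0403, (K−S)⁺=28.9797, hold=28.5718 ⇒ V=28.9797 exercise | (k=3,j=1): S=68.6028, (K−S)⁺=22.4172, hold=22.0093 ⇒ V=22.4172 exercise | (k=3,j=2): S=75.8595, (K−S)⁺=15.1605, hold=14.7526 ⇒ V=15.1605 exercise | (k=3,j=3): S=83.8838, (K−S)⁺=7.1362, hold=7.7221 ⇒ V=7.7221 continue  boundary S*=75.8595
step 2: (k=2,j=0): S=65.2391, (K−S)⁺=25.7809, hold=25.3730 ⇒ V=25.7809 exercise | (k=2,j=1): S=72.1400, (K−S)⁺=18.8800, hold=18.4721 ⇒ V=18.8800 exercise | (k=2,j=2): S=79.7709, (K−S)⁺=11.2491, hold=11.1517 ⇒ V=11.2491 exercise  boundary S*=79.7709
step 1: (k=1,j=0): S=68.6028, (K−S)⁺=22.4172, hold=22.0093 ⇒ V=22.4172 exercise | (k=1,j=1): S=75.8595, (K−S)⁺=15.1605, hold=14.7526 ⇒ V=15.1605 exercise  boundary S*=75.8595
step 0: (k=0,j=0): S=72.1400, (K−S)⁺=18.8800, hold=18.4721 ⇒ V=18.8800 exercise  boundary S*=72.1400

price = 18.8800
boundary = 72.1400 75.8595 79.7709 75.8595 79.7709 75.8595 79.7709 83.8838 79.7709
tree:
18.8800
22.4172 15.1605
25.7809 18.8800 11.2491
28.9797 22.4172 15.1605 7.7221
32.0217 25.7809 18.8800 11.2491 4.6870
34.9145 28.9797 22.4172 15.1605 7.4342 2.3116
37.6654 32.0217 25.7809 18.8800 11.2491 4.1435 0.7209
40.2815 34.9145 28.9797 22.4172 15.1605 7.1362 1.5478 0.0000
42.7693 37.6654 32.0217 25.7809 18.8800 11.2491 3.3235 0.0000 0.0000
45.1351 40.2815 34.9145 28.9797 22.4172 15.1605 7.1362 0.0000 0.0000 0.0000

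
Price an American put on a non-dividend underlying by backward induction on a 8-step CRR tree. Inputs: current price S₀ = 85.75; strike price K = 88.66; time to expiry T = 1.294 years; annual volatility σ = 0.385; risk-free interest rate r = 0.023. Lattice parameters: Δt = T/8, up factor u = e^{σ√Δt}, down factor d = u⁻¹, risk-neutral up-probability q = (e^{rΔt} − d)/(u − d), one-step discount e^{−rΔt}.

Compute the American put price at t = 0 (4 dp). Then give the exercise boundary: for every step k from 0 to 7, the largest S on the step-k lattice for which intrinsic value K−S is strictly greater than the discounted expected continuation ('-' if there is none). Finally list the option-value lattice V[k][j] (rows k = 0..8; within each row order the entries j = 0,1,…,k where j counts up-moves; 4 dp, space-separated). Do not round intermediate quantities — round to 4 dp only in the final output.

params: Δt=0.16175 u=1.16747 d=0.85655 q=0.47335 e^(-rΔt)=0.99629
t_8 payoffs: 63.8135 54.7945 42.5017 25.7468 2.9100 0.0000 0.0000 0.0000 0.0000
t_7: node(7,0) S=29.0076 payoff=59.6524 vs cont=59.3232 → 59.6524 [stop]  node(7,1) S=39.5370 payoff=49.1230 vs cont=48.7938 → 49.1230 [stop]  node(7,2) S=53.8885 payoff=34.7715 vs cont=34.4423 → 34.7715 [stop]  node(7,3) S=73.4494 payoff=15.2106 vs cont=14.8814 → 15.2106 [stop]  node(7,4) S=100.1106 payoff=0.0000 vs cont=1.5268 → 1.5268 [wait]  node(7,5) S=136.4497 payoff=0.0000 vs cont=0.0000 → 0.0000 [wait]  node(7,6) S=185.9793 payoff=0.0000 vs cont=0.0000 → 0.0000 [wait]  node(7,7) S=253.4877 payoff=0.0000 vs cont=0.0000 → 0.0000 [wait]  ⇒ S*(7)=73.4494
t_6: node(6,0) S=33.8655 payoff=54.7945 vs cont=54.4653 → 54.7945 [stop]  node(6,1) S=46.1583 payoff=42.5017 vs cont=42.1725 → 42.5017 [stop]  node(6,2) S=62.9132 payoff=25.7468 vs cont=25.4176 → 25.7468 [stop]  node(6,3) S=85.7500 payoff=2.9100 vs cont=8.7009 → 8.7009 [wait]  node(6,4) S=116.8763 payoff=0.0000 vs cont=0.8011 → 0.8011 [wait]  node(6,5) S=159.3010 payoff=0.0000 vs cont=0.0000 → 0.0000 [wait]  node(6,6) S=217.1255 payoff=0.0000 vs cont=0.0000 → 0.0000 [wait]  ⇒ S*(6)=62.9132
t_5: node(5,0) S=39.5370 payoff=49.1230 vs cont=48.7938 → 49.1230 [stop]  node(5,1) S=53.8885 payoff=34.7715 vs cont=34.4423 → 34.7715 [stop]  node(5,2) S=73.4494 payoff=15.2106 vs cont=17.6124 → 17.6124 [wait]  node(5,3) S=100.1106 payoff=0.0000 vs cont=4.9431 → 4.9431 [wait]  node(5,4) S=136.4497 payoff=0.0000 vs cont=0.4203 → 0.4203 [wait]  node(5,5) S=185.9793 payoff=0.0000 vs cont=0.0000 → 0.0000 [wait]  ⇒ S*(5)=53.8885
t_4: node(4,0) S=46.1583 payoff=42.5017 vs cont=42.1725 → 42.5017 [stop]  node(4,1) S=62.9132 payoff=25.7468 vs cont=26.5502 → 26.5502 [wait]  node(4,2) S=85.7500 payoff=2.9100 vs cont=11.5722 → 11.5722 [wait]  node(4,3) S=116.8763 payoff=0.0000 vs cont=2.7918 → 2.7918 [wait]  node(4,4) S=159.3010 payoff=0.0000 vs cont=0.2205 → 0.2205 [wait]  ⇒ S*(4)=46.1583
t_3: node(3,0) S=53.8885 payoff=34.7715 vs cont=34.8212 → 34.8212 [wait]  node(3,1) S=73.4494 payoff=15.2106 vs cont=19.3880 → 19.3880 [wait]  node(3,2) S=100.1106 payoff=0.0000 vs cont=7.3884 → 7.3884 [wait]  node(3,3) S=136.4497 payoff=0.0000 vs cont=1.5688 → 1.5688 [wait]  ⇒ S*(3)=-
t_2: node(2,0) S=62.9132 payoff=25.7468 vs cont=27.4137 → 27.4137 [wait]  node(2,1) S=85.7500 payoff=2.9100 vs cont=13.6571 → 13.6571 [wait]  node(2,2) S=116.8763 payoff=0.0000 vs cont=4.6165 → 4.6165 [wait]  ⇒ S*(2)=-
t_1: node(1,0) S=73.4494 payoff=15.2106 vs cont=20.8243 → 20.8243 [wait]  node(1,1) S=100.1106 payoff=0.0000 vs cont=9.3428 → 9.3428 [wait]  ⇒ S*(1)=-
t_0: node(0,0) S=85.7500 payoff=2.9100 vs cont=15.3323 → 15.3323 [wait]  ⇒ S*(0)=-

price = 15.3323
boundary = - - - - 46.1583 53.8885 62.9132 73.4494
tree:
15.3323
20.8243 9.3428
27.4137 13.6571 4.6165
34.8212 19.3880 7.3884 1.5688
42.5017 26.5502 11.5722 2.7918 0.2205
49.1230 34.7715 17.6124 4.9431 0.4203 0.0000
54.7945 42.5017 25.7468 8.7009 0.8011 0.0000 0.0000
59.6524 49.1230 34.7715 15.2106 1.5268 0.0000 0.0000 0.0000
63.8135 54.7945 42.5017 25.7468 2.9100 0.0000 0.0000 0.0000 0.0000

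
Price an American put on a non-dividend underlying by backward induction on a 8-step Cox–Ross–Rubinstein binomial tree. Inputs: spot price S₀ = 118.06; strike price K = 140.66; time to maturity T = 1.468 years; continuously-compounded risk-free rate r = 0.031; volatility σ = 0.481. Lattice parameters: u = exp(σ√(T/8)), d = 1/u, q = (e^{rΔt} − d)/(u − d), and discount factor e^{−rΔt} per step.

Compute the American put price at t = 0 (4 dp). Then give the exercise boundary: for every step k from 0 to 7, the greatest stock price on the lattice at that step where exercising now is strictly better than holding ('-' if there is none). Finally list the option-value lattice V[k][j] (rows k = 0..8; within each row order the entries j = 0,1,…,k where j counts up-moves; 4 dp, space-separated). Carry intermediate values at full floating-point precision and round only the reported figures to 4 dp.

Δt=0.18350  u=1.22881  d=0.81380  q=0.46242  discount=0.99433
step 8 (expiry): payoffs max(K−S,0) = 117.9495 106.3677 88.8796 62.4731 22.6000 0.0000 0.0000 0.0000 0.0000
step 7: (k=7,j=0): S=27.9069, (K−S)⁺=112.7531, hold=111.9552 ⇒ V=112.7531 exercise | (k=7,j=1): S=42.1387, (K−S)⁺=98.5213, hold=97.7235 ⇒ V=98.5213 exercise | (k=7,j=2): S=63.6282, (K−S)⁺=77.0318, hold=76.2339 ⇒ V=77.0318 exercise | (k=7,j=3): S=96.0768, (K−S)⁺=44.5832, hold=43.7854 ⇒ V=44.5832 exercise | (k=7,j=4): S=145.0732, (K−S)⁺=0.0000, hold=12.0805 ⇒ V=12.0805 continue | (k=7,j=5): S=219.0564, (K−S)⁺=0.0000, hold=0.0000 ⇒ V=0.0000 continue | (k=7,j=6): S=330.7691, (K−S)⁺=0.0000, hold=0.0000 ⇒ V=0.0000 continue | (k=7,j=7): S=499.4519, (K−S)⁺=0.0000, hold=0.0000 ⇒ V=0.0000 continue  boundary S*=96.0768
step 6: (k=6,j=0): S=34.2923, (K−S)⁺=106.3677, hold=105.5699 ⇒ V=106.3677 exercise | (k=6,j=1): S=51.7804, (K−S)⁺=88.8796, hold=88.0818 ⇒ V=88.8796 exercise | (k=6,j=2): S=78.1869, (K−S)⁺=62.4731, hold=61.6752 ⇒ V=62.4731 exercise | (k=6,j=3): S=118.0600, (K−S)⁺=22.6000, hold=29.3858 ⇒ V=29.3858 continue | (k=6,j=4): S=178.2673, (K−S)⁺=0.0000, hold=6.4574 ⇒ V=6.4574 continue | (k=6,j=5): S=269.1786, (K−S)⁺=0.0000, hold=0.0000 ⇒ V=0.0000 continue | (k=6,j=6): S=406.4520, (K−S)⁺=0.0000, hold=0.0000 ⇒ V=0.0000 continue  boundary S*=78.1869
step 5: (k=5,j=0): S=42.1387, (K−S)⁺=98.5213, hold=97.7235 ⇒ V=98.5213 exercise | (k=5,j=1): S=63.6282, (K−S)⁺=77.0318, hold=76.2339 ⇒ V=77.0318 exercise | (k=5,j=2): S=96.0768, (K−S)⁺=44.5832, hold=46.9054 ⇒ V=46.9054 continue | (k=5,j=3): S=145.0732, (K−S)⁺=0.0000, hold=18.6768 ⇒ V=18.6768 continue | (k=5,j=4): S=219.0564, (K−S)⁺=0.0000, hold=3.4517 ⇒ V=3.4517 continue | (k=5,j=5): S=330.7691, (K−S)⁺=0.0000, hold=0.0000 ⇒ V=0.0000 continue  boundary S*=63.6282
step 4: (k=4,j=0): S=51.7804, (K−S)⁺=88.8796, hold=88.0818 ⇒ V=88.8796 exercise | (k=4,j=1): S=78.1869, (K−S)⁺=62.4731, hold=62.7430 ⇒ V=62.7430 continue | (k=4,j=2): S=118.0600, (K−S)⁺=22.6000, hold=33.6600 ⇒ V=33.6600 continue | (k=4,j=3): S=178.2673, (K−S)⁺=0.0000, hold=11.5705 ⇒ V=11.5705 continue | (k=4,j=4): S=269.1786, (K−S)⁺=0.0000, hold=1.8451 ⇒ V=1.8451 continue  boundary S*=51.7804
step 3: (k=3,j=0): S=63.6282, (K−S)⁺=77.0318, hold=76.3580 ⇒ V=77.0318 exercise | (k=3,j=1): S=96.0768, (K−S)⁺=44.5832, hold=49.0149 ⇒ V=49.0149 continue | (k=3,j=2): S=145.0732, (K−S)⁺=0.0000, hold=23.3125 ⇒ V=23.3125 continue | (k=3,j=3): S=219.0564, (K−S)⁺=0.0000, hold=7.0332 ⇒ V=7.0332 continue  boundary S*=63.6282
step 2: (k=2,j=0): S=78.1869, (K−S)⁺=62.4731, hold=63.7129 ⇒ V=63.7129 continue | (k=2,j=1): S=118.0600, (K−S)⁺=22.6000, hold=36.9191 ⇒ V=36.9191 continue | (k=2,j=2): S=178.2673, (K−S)⁺=0.0000, hold=15.6951 ⇒ V=15.6951 continue  boundary S*=-
step 1: (k=1,j=0): S=96.0768, (K−S)⁺=44.5832, hold=51.0319 ⇒ V=51.0319 continue | (k=1,j=1): S=145.0732, (K−S)⁺=0.0000, hold=26.9511 ⇒ V=26.9511 continue  boundary S*=-
step 0: (k=0,j=0): S=118.0600, (K−S)⁺=22.6000, hold=39.6702 ⇒ V=39.6702 continue  boundary S*=-

price = 39.6702
boundary = - - - 63.6282 51.7804 63.6282 78.1869 96.0768
tree:
39.6702
51.0319 26.9511
63.7129 36.9191 15.6951
77.0318 49.0149 23.3125 7.0332
88.8796 62.7430 33.6600 11.5705 1.8451
98.5213 77.0318 46.9054 18.6768 3.4517 0.0000
106.3677 88.8796 62.4731 29.3858 6.4574 0.0000 0.0000
112.7531 98.5213 77.0318 44.5832 12.0805 0.0000 0.0000 0.0000
117.9495 106.3677 88.8796 62.4731 22.6000 0.0000 0.0000 0.0000 0.0000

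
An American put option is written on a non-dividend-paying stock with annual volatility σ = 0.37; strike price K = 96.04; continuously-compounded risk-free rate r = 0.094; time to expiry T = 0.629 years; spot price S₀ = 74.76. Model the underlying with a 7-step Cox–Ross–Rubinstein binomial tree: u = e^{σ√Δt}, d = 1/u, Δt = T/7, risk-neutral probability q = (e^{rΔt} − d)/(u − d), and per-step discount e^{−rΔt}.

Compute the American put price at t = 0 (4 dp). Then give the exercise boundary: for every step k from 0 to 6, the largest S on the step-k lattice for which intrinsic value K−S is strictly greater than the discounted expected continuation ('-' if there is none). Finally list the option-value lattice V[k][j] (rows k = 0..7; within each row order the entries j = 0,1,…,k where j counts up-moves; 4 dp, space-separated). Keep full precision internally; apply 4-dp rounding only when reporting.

params: Δt=0.08986 u=1.11730 d=0.89502 q=0.51046 e^(-rΔt)=0.99159
t_7 payoffs: 61.6454 53.1034 42.4401 29.1285 12.5109 0.0000 0.0000 0.0000
t_6: node(6,0) S=38.4290 payoff=57.6110 vs cont=56.8032 → 57.6110 [stop]  node(6,1) S=47.9729 payoff=48.0671 vs cont=47.2593 → 48.0671 [stop]  node(6,2) S=59.8870 payoff=36.1530 vs cont=35.3452 → 36.1530 [stop]  node(6,3) S=74.7600 payoff=21.2800 vs cont=20.4722 → 21.2800 [stop]  node(6,4) S=93.3267 payoff=2.7133 vs cont=6.0731 → 6.0731 [wait]  node(6,5) S=116.5046 payoff=0.0000 vs cont=0.0000 → 0.0000 [wait]  node(6,6) S=145.4386 payoff=0.0000 vs cont=0.0000 → 0.0000 [wait]  ⇒ S*(6)=74.7600
t_5: node(5,0) S=42.9366 payoff=53.1034 vs cont=52.2956 → 53.1034 [stop]  node(5,1) S=53.5999 payoff=42.4401 vs cont=41.6323 → 42.4401 [stop]  node(5,2) S=66.9115 payoff=29.1285 vs cont=28.3207 → 29.1285 [stop]  node(5,3) S=83.5291 payoff=12.5109 vs cont=13.4038 → 13.4038 [wait]  node(5,4) S=104.2736 payoff=0.0000 vs cont=2.9480 → 2.9480 [wait]  node(5,5) S=130.1701 payoff=0.0000 vs cont=0.0000 → 0.0000 [wait]  ⇒ S*(5)=66.9115
t_4: node(4,0) S=47.9729 payoff=48.0671 vs cont=47.2593 → 48.0671 [stop]  node(4,1) S=59.8870 payoff=36.1530 vs cont=35.3452 → 36.1530 [stop]  node(4,2) S=74.7600 payoff=21.2800 vs cont=20.9241 → 21.2800 [stop]  node(4,3) S=93.3267 payoff=2.7133 vs cont=7.9986 → 7.9986 [wait]  node(4,4) S=116.5046 payoff=0.0000 vs cont=1.4310 → 1.4310 [wait]  ⇒ S*(4)=74.7600
t_3: node(3,0) S=53.5999 payoff=42.4401 vs cont=41.6323 → 42.4401 [stop]  node(3,1) S=66.9115 payoff=29.1285 vs cont=28.3207 → 29.1285 [stop]  node(3,2) S=83.5291 payoff=12.5109 vs cont=14.3784 → 14.3784 [wait]  node(3,3) S=104.2736 payoff=0.0000 vs cont=4.6070 → 4.6070 [wait]  ⇒ S*(3)=66.9115
t_2: node(2,0) S=59.8870 payoff=36.1530 vs cont=35.3452 → 36.1530 [stop]  node(2,1) S=74.7600 payoff=21.2800 vs cont=21.4175 → 21.4175 [wait]  node(2,2) S=93.3267 payoff=2.7133 vs cont=9.3115 → 9.3115 [wait]  ⇒ S*(2)=59.8870
t_1: node(1,0) S=66.9115 payoff=29.1285 vs cont=28.3903 → 29.1285 [stop]  node(1,1) S=83.5291 payoff=12.5109 vs cont=15.1097 → 15.1097 [wait]  ⇒ S*(1)=66.9115
t_0: node(0,0) S=74.7600 payoff=21.2800 vs cont=21.7876 → 21.7876 [wait]  ⇒ S*(0)=-

price = 21.7876
boundary = - 66.9115 59.8870 66.9115 74.7600 66.9115 74.7600
tree:
21.7876
29.1285 15.1097
36.1530 21.4175 9.3115
42.4401 29.1285 14.3784 4.6070
48.0671 36.1530 21.2800 7.9986 1.4310
53.1034 42.4401 29.1285 13.4038 2.9480 0.0000
57.6110 48.0671 36.1530 21.2800 6.0731 0.0000 0.0000
61.6454 53.1034 42.4401 29.1285 12.5109 0.0000 0.0000 0.0000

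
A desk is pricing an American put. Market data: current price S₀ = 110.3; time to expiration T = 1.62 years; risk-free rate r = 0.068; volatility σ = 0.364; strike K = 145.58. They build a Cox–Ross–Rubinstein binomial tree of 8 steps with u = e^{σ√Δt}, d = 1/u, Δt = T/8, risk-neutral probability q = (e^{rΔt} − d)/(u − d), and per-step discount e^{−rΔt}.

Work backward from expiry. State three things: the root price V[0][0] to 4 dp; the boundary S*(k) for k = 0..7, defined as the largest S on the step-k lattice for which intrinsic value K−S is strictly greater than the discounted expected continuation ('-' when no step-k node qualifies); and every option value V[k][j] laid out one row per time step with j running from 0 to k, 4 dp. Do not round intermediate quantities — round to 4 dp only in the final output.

price = 38.4377
boundary = - 93.6350 79.4878 93.6350 79.4878 93.6350 110.3000 93.6350
tree:
38.4377
51.9450 26.0623
66.0922 37.4625 15.4410
78.1018 51.9450 24.0900 7.2630
88.2970 66.0922 36.2191 12.6890 2.0656
96.9518 78.1018 51.9450 21.5751 4.1992 0.0000
104.2989 88.2970 66.0922 35.2800 8.5367 0.0000 0.0000
110.5360 96.9518 78.1018 51.9450 17.3543 0.0000 0.0000 0.0000
115.8307 104.2989 88.2970 66.0922 35.2800 0.0000 0.0000 0.0000 0.0000

Δt=0.20250, u=1.17798, d=0.84891, q=0.50128, disc=e^(-rΔt)=0.98632
k=8 terminal: V=max(K-S,0) → 115.8307 104.2989 88.2970 66.0922 35.2800 0.0000 0.0000 0.0000 0.0000
k=7: j=0 S=35.0440 intr=110.5360 cont=108.5451 V=110.5360[EX]; j=1 S=48.6282 intr=96.9518 cont=94.9609 V=96.9518[EX]; j=2 S=67.4782 intr=78.1018 cont=76.1109 V=78.1018[EX]; j=3 S=93.6350 intr=51.9450 cont=49.9541 V=51.9450[EX]; j=4 S=129.9311 intr=15.6489 cont=17.3543 V=17.3543[hold]; j=5 S=180.2967 intr=0.0000 cont=0.0000 V=0.0000[hold]; j=6 S=250.1858 intr=0.0000 cont=0.0000 V=0.0000[hold]; j=7 S=347.1663 intr=0.0000 cont=0.0000 V=0.0000[hold]  S*(7)=93.6350
k=6: j=0 S=41.2811 intr=104.2989 cont=102.3080 V=104.2989[EX]; j=1 S=57.2830 intr=88.2970 cont=86.3061 V=88.2970[EX]; j=2 S=79.4878 intr=66.0922 cont=64.1013 V=66.0922[EX]; j=3 S=110.3000 intr=35.2800 cont=34.1323 V=35.2800[EX]; j=4 S=153.0560 intr=0.0000 cont=8.5367 V=8.5367[hold]; j=5 S=212.3857 intr=0.0000 cont=0.0000 V=0.0000[hold]; j=6 S=294.7136 intr=0.0000 cont=0.0000 V=0.0000[hold]  S*(6)=110.3000
k=5: j=0 S=48.6282 intr=96.9518 cont=94.9609 V=96.9518[EX]; j=1 S=67.4782 intr=78.1018 cont=76.1109 V=78.1018[EX]; j=2 S=93.6350 intr=51.9450 cont=49.9541 V=51.9450[EX]; j=3 S=129.9311 intr=15.6489 cont=21.5751 V=21.5751[hold]; j=4 S=180.2967 intr=0.0000 cont=4.1992 V=4.1992[hold]; j=5 S=250.1858 intr=0.0000 cont=0.0000 V=0.0000[hold]  S*(5)=93.6350
k=4: j=0 S=57.2830 intr=88.2970 cont=86.3061 V=88.2970[EX]; j=1 S=79.4878 intr=66.0922 cont=64.1013 V=66.0922[EX]; j=2 S=110.3000 intr=35.2800 cont=36.2191 V=36.2191[hold]; j=3 S=153.0560 intr=0.0000 cont=12.6890 V=12.6890[hold]; j=4 S=212.3857 intr=0.0000 cont=2.0656 V=2.0656[hold]  S*(4)=79.4878
k=3: j=0 S=67.4782 intr=78.1018 cont=76.1109 V=78.1018[EX]; j=1 S=93.6350 intr=51.9450 cont=50.4184 V=51.9450[EX]; j=2 S=129.9311 intr=15.6489 cont=24.0900 V=24.0900[hold]; j=3 S=180.2967 intr=0.0000 cont=7.2630 V=7.2630[hold]  S*(3)=93.6350
k=2: j=0 S=79.4878 intr=66.0922 cont=64.1013 V=66.0922[EX]; j=1 S=110.3000 intr=35.2800 cont=37.4625 V=37.4625[hold]; j=2 S=153.0560 intr=0.0000 cont=15.4410 V=15.4410[hold]  S*(2)=79.4878
k=1: j=0 S=93.6350 intr=51.9450 cont=51.0332 V=51.9450[EX]; j=1 S=129.9311 intr=15.6489 cont=26.0623 V=26.0623[hold]  S*(1)=93.6350
k=0: j=0 S=110.3000 intr=35.2800 cont=38.4377 V=38.4377[hold]  S*(0)=-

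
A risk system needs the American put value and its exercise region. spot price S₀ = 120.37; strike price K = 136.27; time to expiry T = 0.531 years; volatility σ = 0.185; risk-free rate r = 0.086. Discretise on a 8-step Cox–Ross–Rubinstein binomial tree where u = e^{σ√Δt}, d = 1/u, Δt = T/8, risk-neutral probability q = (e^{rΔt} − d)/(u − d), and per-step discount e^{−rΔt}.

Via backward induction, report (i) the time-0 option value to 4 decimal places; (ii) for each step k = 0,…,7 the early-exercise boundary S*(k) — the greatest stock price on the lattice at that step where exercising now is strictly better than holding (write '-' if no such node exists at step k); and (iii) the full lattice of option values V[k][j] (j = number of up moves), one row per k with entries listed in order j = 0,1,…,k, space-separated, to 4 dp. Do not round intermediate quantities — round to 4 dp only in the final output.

price = 15.9000
boundary = 120.3700 114.7675 120.3700 114.7675 120.3700 114.7675 120.3700 126.2460
tree:
15.9000
21.5025 10.7642
26.8443 15.9000 6.6425
31.9374 21.5025 10.4741 3.5530
36.7935 26.8443 15.9000 6.1102 1.4819
41.4235 31.9374 21.5025 10.1139 2.8733 0.3502
45.8381 36.7935 26.8443 15.9000 5.4494 0.7795 0.0000
50.0472 41.4235 31.9374 21.5025 10.0240 1.7348 0.0000 0.0000
54.0603 45.8381 36.7935 26.8443 15.9000 3.8611 0.0000 0.0000 0.0000

Δt=0.06638  u=1.04882  d=0.95346  q=0.54812  discount=0.99431
step 8 (expiry): payoffs max(K−S,0) = 54.0603 45.8381 36.7935 26.8443 15.9000 3.8611 0.0000 0.0000 0.0000
step 7: (k=7,j=0): S=86.2228, (K−S)⁺=50.0472, hold=49.2715 ⇒ V=50.0472 exercise | (k=7,j=1): S=94.8465, (K−S)⁺=41.4235, hold=40.6479 ⇒ V=41.4235 exercise | (k=7,j=2): S=104.3326, (K−S)⁺=31.9374, hold=31.1618 ⇒ V=31.9374 exercise | (k=7,j=3): S=114.7675, (K−S)⁺=21.5025, hold=20.7269 ⇒ V=21.5025 exercise | (k=7,j=4): S=126.2460, (K−S)⁺=10.0240, hold=9.2483 ⇒ V=10.0240 exercise | (k=7,j=5): S=138.8726, (K−S)⁺=0.0000, hold=1.7348 ⇒ V=1.7348 continue | (k=7,j=6): S=152.7620, (K−S)⁺=0.0000, hold=0.0000 ⇒ V=0.0000 continue | (k=7,j=7): S=168.0406, (K−S)⁺=0.0000, hold=0.0000 ⇒ V=0.0000 continue  boundary S*=126.2460
step 6: (k=6,j=0): S=90.4319, (K−S)⁺=45.8381, hold=45.0624 ⇒ V=45.8381 exercise | (k=6,j=1): S=99.4765, (K−S)⁺=36.7935, hold=36.0178 ⇒ V=36.7935 exercise | (k=6,j=2): S=109.4257, (K−S)⁺=26.8443, hold=26.0686 ⇒ V=26.8443 exercise | (k=6,j=3): S=120.3700, (K−S)⁺=15.9000, hold=15.1244 ⇒ V=15.9000 exercise | (k=6,j=4): S=132.4089, (K−S)⁺=3.8611, hold=5.4494 ⇒ V=5.4494 continue | (k=6,j=5): S=145.6518, (K−S)⁺=0.0000, hold=0.7795 ⇒ V=0.7795 continue | (k=6,j=6): S=160.2193, (K−S)⁺=0.0000, hold=0.0000 ⇒ V=0.0000 continue  boundary S*=120.3700
step 5: (k=5,j=0): S=94.8465, (K−S)⁺=41.4235, hold=40.6479 ⇒ V=41.4235 exercise | (k=5,j=1): S=104.3326, (K−S)⁺=31.9374, hold=31.1618 ⇒ V=31.9374 exercise | (k=5,j=2): S=114.7675, (K−S)⁺=21.5025, hold=20.7269 ⇒ V=21.5025 exercise | (k=5,j=3): S=126.2460, (K−S)⁺=10.0240, hold=10.1139 ⇒ V=10.1139 continue | (k=5,j=4): S=138.8726, (K−S)⁺=0.0000, hold=2.8733 ⇒ V=2.8733 continue | (k=5,j=5): S=152.7620, (K−S)⁺=0.0000, hold=0.3502 ⇒ V=0.3502 continue  boundary S*=114.7675
step 4: (k=4,j=0): S=99.4765, (K−S)⁺=36.7935, hold=36.0178 ⇒ V=36.7935 exercise | (k=4,j=1): S=109.4257, (K−S)⁺=26.8443, hold=26.0686 ⇒ V=26.8443 exercise | (k=4,j=2): S=120.3700, (K−S)⁺=15.9000, hold=15.1734 ⇒ V=15.9000 exercise | (k=4,j=3): S=132.4089, (K−S)⁺=3.8611, hold=6.1102 ⇒ V=6.1102 continue | (k=4,j=4): S=145.6518, (K−S)⁺=0.0000, hold=1.4819 ⇒ V=1.4819 continue  boundary S*=120.3700
step 3: (k=3,j=0): S=104.3326, (K−S)⁺=31.9374, hold=31.1618 ⇒ V=31.9374 exercise | (k=3,j=1): S=114.7675, (K−S)⁺=21.5025, hold=20.7269 ⇒ V=21.5025 exercise | (k=3,j=2): S=126.2460, (K−S)⁺=10.0240, hold=10.4741 ⇒ V=10.4741 continue | (k=3,j=3): S=138.8726, (K−S)⁺=0.0000, hold=3.5530 ⇒ V=3.5530 continue  boundary S*=114.7675
step 2: (k=2,j=0): S=109.4257, (K−S)⁺=26.8443, hold=26.0686 ⇒ V=26.8443 exercise | (k=2,j=1): S=120.3700, (K−S)⁺=15.9000, hold=15.3697 ⇒ V=15.9000 exercise | (k=2,j=2): S=132.4089, (K−S)⁺=3.8611, hold=6.6425 ⇒ V=6.6425 continue  boundary S*=120.3700
step 1: (k=1,j=0): S=114.7675, (K−S)⁺=21.5025, hold=20.7269 ⇒ V=21.5025 exercise | (k=1,j=1): S=126.2460, (K−S)⁺=10.0240, hold=10.7642 ⇒ V=10.7642 continue  boundary S*=114.7675
step 0: (k=0,j=0): S=120.3700, (K−S)⁺=15.9000, hold=15.5278 ⇒ V=15.9000 exercise  boundary S*=120.3700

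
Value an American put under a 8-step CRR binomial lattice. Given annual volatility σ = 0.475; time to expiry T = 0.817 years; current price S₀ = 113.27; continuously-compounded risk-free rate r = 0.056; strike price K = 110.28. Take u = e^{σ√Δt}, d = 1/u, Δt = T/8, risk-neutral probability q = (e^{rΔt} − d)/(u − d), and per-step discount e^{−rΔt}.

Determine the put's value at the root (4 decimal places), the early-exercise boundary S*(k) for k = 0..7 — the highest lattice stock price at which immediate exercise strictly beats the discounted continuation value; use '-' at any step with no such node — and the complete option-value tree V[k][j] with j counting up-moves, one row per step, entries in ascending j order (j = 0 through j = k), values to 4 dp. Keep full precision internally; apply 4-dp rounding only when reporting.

price = 15.1243
boundary = - - - - 61.7190 71.8361 83.6116 71.8361
tree:
15.1243
21.3558 8.5794
29.2044 13.1398 3.7598
38.4742 19.5483 6.3802 0.9765
48.5610 28.0468 10.6094 1.8920 0.0000
57.2533 38.4439 17.1602 3.6660 0.0000 0.0000
64.7214 48.5610 26.6684 7.1033 0.0000 0.0000 0.0000
71.1377 57.2533 38.4439 13.7635 0.0000 0.0000 0.0000 0.0000
76.6503 64.7214 48.5610 26.6684 0.0000 0.0000 0.0000 0.0000 0.0000

params: Δt=0.10212 u=1.16392 d=0.85916 q=0.48094 e^(-rΔt)=0.99430
t_8 payoffs: 76.6503 64.7214 48.5610 26.6684 0.0000 0.0000 0.0000 0.0000 0.0000
t_7: node(7,0) S=39.1423 payoff=71.1377 vs cont=70.5088 → 71.1377 [stop]  node(7,1) S=53.0267 payoff=57.2533 vs cont=56.6244 → 57.2533 [stop]  node(7,2) S=71.8361 payoff=38.4439 vs cont=37.8150 → 38.4439 [stop]  node(7,3) S=97.3175 payoff=12.9625 vs cont=13.7635 → 13.7635 [wait]  node(7,4) S=131.8375 payoff=0.0000 vs cont=0.0000 → 0.0000 [wait]  node(7,5) S=178.6023 payoff=0.0000 vs cont=0.0000 → 0.0000 [wait]  node(7,6) S=241.9553 payoff=0.0000 vs cont=0.0000 → 0.0000 [wait]  node(7,7) S=327.7807 payoff=0.0000 vs cont=0.0000 → 0.0000 [wait]  ⇒ S*(7)=71.8361
t_6: node(6,0) S=45.5586 payoff=64.7214 vs cont=64.0925 → 64.7214 [stop]  node(6,1) S=61.7190 payoff=48.5610 vs cont=47.9321 → 48.5610 [stop]  node(6,2) S=83.6116 payoff=26.6684 vs cont=26.4225 → 26.6684 [stop]  node(6,3) S=113.2700 payoff=0.0000 vs cont=7.1033 → 7.1033 [wait]  node(6,4) S=153.4486 payoff=0.0000 vs cont=0.0000 → 0.0000 [wait]  node(6,5) S=207.8793 payoff=0.0000 vs cont=0.0000 → 0.0000 [wait]  node(6,6) S=281.6173 payoff=0.0000 vs cont=0.0000 → 0.0000 [wait]  ⇒ S*(6)=83.6116
t_5: node(5,0) S=53.0267 payoff=57.2533 vs cont=56.6244 → 57.2533 [stop]  node(5,1) S=71.8361 payoff=38.4439 vs cont=37.8150 → 38.4439 [stop]  node(5,2) S=97.3175 payoff=12.9625 vs cont=17.1602 → 17.1602 [wait]  node(5,3) S=131.8375 payoff=0.0000 vs cont=3.6660 → 3.6660 [wait]  node(5,4) S=178.6023 payoff=0.0000 vs cont=0.0000 → 0.0000 [wait]  node(5,5) S=241.9553 payoff=0.0000 vs cont=0.0000 → 0.0000 [wait]  ⇒ S*(5)=71.8361
t_4: node(4,0) S=61.7190 payoff=48.5610 vs cont=47.9321 → 48.5610 [stop]  node(4,1) S=83.6116 payoff=26.6684 vs cont=28.0468 → 28.0468 [wait]  node(4,2) S=113.2700 payoff=0.0000 vs cont=10.6094 → 10.6094 [wait]  node(4,3) S=153.4486 payoff=0.0000 vs cont=1.8920 → 1.8920 [wait]  node(4,4) S=207.8793 payoff=0.0000 vs cont=0.0000 → 0.0000 [wait]  ⇒ S*(4)=61.7190
t_3: node(3,0) S=71.8361 payoff=38.4439 vs cont=38.4742 → 38.4742 [wait]  node(3,1) S=97.3175 payoff=12.9625 vs cont=19.5483 → 19.5483 [wait]  node(3,2) S=131.8375 payoff=0.0000 vs cont=6.3802 → 6.3802 [wait]  node(3,3) S=178.6023 payoff=0.0000 vs cont=0.9765 → 0.9765 [wait]  ⇒ S*(3)=-
t_2: node(2,0) S=83.6116 payoff=26.6684 vs cont=29.2044 → 29.2044 [wait]  node(2,1) S=113.2700 payoff=0.0000 vs cont=13.1398 → 13.1398 [wait]  node(2,2) S=153.4486 payoff=0.0000 vs cont=3.7598 → 3.7598 [wait]  ⇒ S*(2)=-
t_1: node(1,0) S=97.3175 payoff=12.9625 vs cont=21.3558 → 21.3558 [wait]  node(1,1) S=131.8375 payoff=0.0000 vs cont=8.5794 → 8.5794 [wait]  ⇒ S*(1)=-
t_0: node(0,0) S=113.2700 payoff=0.0000 vs cont=15.1243 → 15.1243 [wait]  ⇒ S*(0)=-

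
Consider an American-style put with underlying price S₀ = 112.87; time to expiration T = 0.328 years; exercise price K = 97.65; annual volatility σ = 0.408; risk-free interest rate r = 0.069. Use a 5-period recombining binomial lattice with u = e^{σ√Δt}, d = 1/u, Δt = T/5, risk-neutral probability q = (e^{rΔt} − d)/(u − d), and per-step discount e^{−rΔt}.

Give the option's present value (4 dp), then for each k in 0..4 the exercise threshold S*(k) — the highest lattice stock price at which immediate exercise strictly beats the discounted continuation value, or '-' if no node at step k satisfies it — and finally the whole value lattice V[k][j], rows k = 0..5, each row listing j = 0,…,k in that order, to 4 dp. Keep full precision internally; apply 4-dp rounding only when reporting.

price = 3.3856
boundary = - - - - 74.3096
tree:
3.3856
5.7955 0.9636
9.6560 1.9190 0.0000
15.4748 3.8214 0.0000 0.0000
23.3404 7.6101 0.0000 0.0000 0.0000
30.7137 15.1548 0.0000 0.0000 0.0000 0.0000

params: Δt=0.06560 u=1.11015 d=0.90078 q=0.49557 e^(-rΔt)=0.99548
t_5 payoffs: 30.7137 15.1548 0.0000 0.0000 0.0000 0.0000
t_4: node(4,0) S=74.3096 payoff=23.3404 vs cont=22.8994 → 23.3404 [stop]  node(4,1) S=91.5824 payoff=6.0676 vs cont=7.6101 → 7.6101 [wait]  node(4,2) S=112.8700 payoff=0.0000 vs cont=0.0000 → 0.0000 [wait]  node(4,3) S=139.1058 payoff=0.0000 vs cont=0.0000 → 0.0000 [wait]  node(4,4) S=171.4399 payoff=0.0000 vs cont=0.0000 → 0.0000 [wait]  ⇒ S*(4)=74.3096
t_3: node(3,0) S=82.4952 payoff=15.1548 vs cont=15.4748 → 15.4748 [wait]  node(3,1) S=101.6706 payoff=0.0000 vs cont=3.8214 → 3.8214 [wait]  node(3,2) S=125.3031 payoff=0.0000 vs cont=0.0000 → 0.0000 [wait]  node(3,3) S=154.4289 payoff=0.0000 vs cont=0.0000 → 0.0000 [wait]  ⇒ S*(3)=-
t_2: node(2,0) S=91.5824 payoff=6.0676 vs cont=9.6560 → 9.6560 [wait]  node(2,1) S=112.8700 payoff=0.0000 vs cont=1.9190 → 1.9190 [wait]  node(2,2) S=139.1058 payoff=0.0000 vs cont=0.0000 → 0.0000 [wait]  ⇒ S*(2)=-
t_1: node(1,0) S=101.6706 payoff=0.0000 vs cont=5.7955 → 5.7955 [wait]  node(1,1) S=125.3031 payoff=0.0000 vs cont=0.9636 → 0.9636 [wait]  ⇒ S*(1)=-
t_0: node(0,0) S=112.8700 payoff=0.0000 vs cont=3.3856 → 3.3856 [wait]  ⇒ S*(0)=-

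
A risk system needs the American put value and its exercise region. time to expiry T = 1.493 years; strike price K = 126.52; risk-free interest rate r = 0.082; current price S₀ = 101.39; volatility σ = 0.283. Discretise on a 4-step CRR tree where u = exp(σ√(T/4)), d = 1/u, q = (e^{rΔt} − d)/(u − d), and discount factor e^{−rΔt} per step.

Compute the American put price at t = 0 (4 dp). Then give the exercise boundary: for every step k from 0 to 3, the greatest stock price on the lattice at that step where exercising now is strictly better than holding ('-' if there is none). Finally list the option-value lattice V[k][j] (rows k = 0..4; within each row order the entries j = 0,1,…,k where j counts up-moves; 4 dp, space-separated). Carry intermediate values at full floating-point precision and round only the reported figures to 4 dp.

Δt=0.37325  u=1.18874  d=0.84122  q=0.54632  discount=0.96986
step 4 (expiry): payoffs max(K−S,0) = 75.7458 54.7705 25.1300 0.0000 0.0000
step 3: (k=3,j=0): S=60.3575, (K−S)⁺=66.1625, hold=62.3489 ⇒ V=66.1625 exercise | (k=3,j=1): S=85.2918, (K−S)⁺=41.2282, hold=37.4146 ⇒ V=41.2282 exercise | (k=3,j=2): S=120.5267, (K−S)⁺=5.9933, hold=11.0574 ⇒ V=11.0574 continue | (k=3,j=3): S=170.3175, (K−S)⁺=0.0000, hold=0.0000 ⇒ V=0.0000 continue  boundary S*=85.2918
step 2: (k=2,j=0): S=71.7495, (K−S)⁺=54.7705, hold=50.9568 ⇒ V=54.7705 exercise | (k=2,j=1): S=101.3900, (K−S)⁺=25.1300, hold=23.9995 ⇒ V=25.1300 exercise | (k=2,j=2): S=143.2752, (K−S)⁺=0.0000, hold=4.8654 ⇒ V=4.8654 continue  boundary S*=101.3900
step 1: (k=1,j=0): S=85.2918, (K−S)⁺=41.2282, hold=37.4146 ⇒ V=41.2282 exercise | (k=1,j=1): S=120.5267, (K−S)⁺=5.9933, hold=13.6353 ⇒ V=13.6353 continue  boundary S*=85.2918
step 0: (k=0,j=0): S=101.3900, (K−S)⁺=25.1300, hold=25.3654 ⇒ V=25.3654 continue  boundary S*=-

price = 25.3654
boundary = - 85.2918 101.3900 85.2918
tree:
25.3654
41.2282 13.6353
54.7705 25.1300 4.8654
66.1625 41.2282 11.0574 0.0000
75.7458 54.7705 25.1300 0.0000 0.0000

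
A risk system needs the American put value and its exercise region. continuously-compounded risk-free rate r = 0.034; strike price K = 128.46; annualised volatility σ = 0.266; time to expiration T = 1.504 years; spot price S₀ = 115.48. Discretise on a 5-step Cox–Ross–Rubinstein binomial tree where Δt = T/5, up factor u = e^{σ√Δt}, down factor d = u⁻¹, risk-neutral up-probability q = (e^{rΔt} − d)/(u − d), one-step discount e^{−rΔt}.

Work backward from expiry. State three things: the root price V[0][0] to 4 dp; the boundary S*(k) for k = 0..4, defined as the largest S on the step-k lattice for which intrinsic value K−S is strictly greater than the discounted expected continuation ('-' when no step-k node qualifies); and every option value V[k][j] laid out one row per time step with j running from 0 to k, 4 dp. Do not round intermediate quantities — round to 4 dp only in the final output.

Δt=0.30080  u=1.15707  d=0.86425  q=0.49870  discount=0.98982
step 5 (expiry): payoffs max(K−S,0) = 72.7781 53.9128 28.6559 0.0000 0.0000 0.0000
step 4: (k=4,j=0): S=64.4277, (K−S)⁺=64.0323, hold=62.7252 ⇒ V=64.0323 exercise | (k=4,j=1): S=86.2561, (K−S)⁺=42.2039, hold=40.8968 ⇒ V=42.2039 exercise | (k=4,j=2): S=115.4800, (K−S)⁺=12.9800, hold=14.2191 ⇒ V=14.2191 continue | (k=4,j=3): S=154.6051, (K−S)⁺=0.0000, hold=0.0000 ⇒ V=0.0000 continue | (k=4,j=4): S=206.9859, (K−S)⁺=0.0000, hold=0.0000 ⇒ V=0.0000 continue  boundary S*=86.2561
step 3: (k=3,j=0): S=74.5472, (K−S)⁺=53.9128, hold=52.6057 ⇒ V=53.9128 exercise | (k=3,j=1): S=99.8041, (K−S)⁺=28.6559, hold=27.9605 ⇒ V=28.6559 exercise | (k=3,j=2): S=133.6181, (K−S)⁺=0.0000, hold=7.0555 ⇒ V=7.0555 continue | (k=3,j=3): S=178.8884, (K−S)⁺=0.0000, hold=0.0000 ⇒ V=0.0000 continue  boundary S*=99.8041
step 2: (k=2,j=0): S=86.2561, (K−S)⁺=42.2039, hold=40.8968 ⇒ V=42.2039 exercise | (k=2,j=1): S=115.4800, (K−S)⁺=12.9800, hold=17.7018 ⇒ V=17.7018 continue | (k=2,j=2): S=154.6051, (K−S)⁺=0.0000, hold=3.5009 ⇒ V=3.5009 continue  boundary S*=86.2561
step 1: (k=1,j=0): S=99.8041, (K−S)⁺=28.6559, hold=29.6797 ⇒ V=29.6797 continue | (k=1,j=1): S=133.6181, (K−S)⁺=0.0000, hold=10.5118 ⇒ V=10.5118 continue  boundary S*=-
step 0: (k=0,j=0): S=115.4800, (K−S)⁺=12.9800, hold=19.9159 ⇒ V=19.9159 continue  boundary S*=-

price = 19.9159
boundary = - - 86.2561 99.8041 86.2561
tree:
19.9159
29.6797 10.5118
42.2039 17.7018 3.5009
53.9128 28.6559 7.0555 0.0000
64.0323 42.2039 14.2191 0.0000 0.0000
72.7781 53.9128 28.6559 0.0000 0.0000 0.0000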